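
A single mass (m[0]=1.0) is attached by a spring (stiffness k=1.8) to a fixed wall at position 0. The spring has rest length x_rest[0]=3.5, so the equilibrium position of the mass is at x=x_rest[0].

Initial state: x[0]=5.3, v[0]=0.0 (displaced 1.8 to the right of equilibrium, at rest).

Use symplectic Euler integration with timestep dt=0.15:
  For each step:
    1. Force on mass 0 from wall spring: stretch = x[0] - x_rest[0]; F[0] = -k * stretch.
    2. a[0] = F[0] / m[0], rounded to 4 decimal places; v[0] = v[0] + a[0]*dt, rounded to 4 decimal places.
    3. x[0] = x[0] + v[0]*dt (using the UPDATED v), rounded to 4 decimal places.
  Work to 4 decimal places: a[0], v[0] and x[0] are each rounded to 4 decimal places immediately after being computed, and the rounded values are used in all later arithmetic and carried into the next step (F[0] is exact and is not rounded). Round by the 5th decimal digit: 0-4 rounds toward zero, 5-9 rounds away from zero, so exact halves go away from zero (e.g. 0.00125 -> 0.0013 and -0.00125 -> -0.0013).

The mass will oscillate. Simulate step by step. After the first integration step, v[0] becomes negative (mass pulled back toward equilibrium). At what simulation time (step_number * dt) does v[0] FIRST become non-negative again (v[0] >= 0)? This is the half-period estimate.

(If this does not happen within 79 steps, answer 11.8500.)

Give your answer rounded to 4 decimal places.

Step 0: x=[5.3000] v=[0.0000]
Step 1: x=[5.2271] v=[-0.4860]
Step 2: x=[5.0843] v=[-0.9523]
Step 3: x=[4.8773] v=[-1.3801]
Step 4: x=[4.6145] v=[-1.7520]
Step 5: x=[4.3066] v=[-2.0529]
Step 6: x=[3.9660] v=[-2.2707]
Step 7: x=[3.6065] v=[-2.3965]
Step 8: x=[3.2427] v=[-2.4253]
Step 9: x=[2.8893] v=[-2.3558]
Step 10: x=[2.5607] v=[-2.1909]
Step 11: x=[2.2701] v=[-1.9373]
Step 12: x=[2.0293] v=[-1.6052]
Step 13: x=[1.8481] v=[-1.2081]
Step 14: x=[1.7338] v=[-0.7621]
Step 15: x=[1.6910] v=[-0.2852]
Step 16: x=[1.7215] v=[0.2032]
First v>=0 after going negative at step 16, time=2.4000

Answer: 2.4000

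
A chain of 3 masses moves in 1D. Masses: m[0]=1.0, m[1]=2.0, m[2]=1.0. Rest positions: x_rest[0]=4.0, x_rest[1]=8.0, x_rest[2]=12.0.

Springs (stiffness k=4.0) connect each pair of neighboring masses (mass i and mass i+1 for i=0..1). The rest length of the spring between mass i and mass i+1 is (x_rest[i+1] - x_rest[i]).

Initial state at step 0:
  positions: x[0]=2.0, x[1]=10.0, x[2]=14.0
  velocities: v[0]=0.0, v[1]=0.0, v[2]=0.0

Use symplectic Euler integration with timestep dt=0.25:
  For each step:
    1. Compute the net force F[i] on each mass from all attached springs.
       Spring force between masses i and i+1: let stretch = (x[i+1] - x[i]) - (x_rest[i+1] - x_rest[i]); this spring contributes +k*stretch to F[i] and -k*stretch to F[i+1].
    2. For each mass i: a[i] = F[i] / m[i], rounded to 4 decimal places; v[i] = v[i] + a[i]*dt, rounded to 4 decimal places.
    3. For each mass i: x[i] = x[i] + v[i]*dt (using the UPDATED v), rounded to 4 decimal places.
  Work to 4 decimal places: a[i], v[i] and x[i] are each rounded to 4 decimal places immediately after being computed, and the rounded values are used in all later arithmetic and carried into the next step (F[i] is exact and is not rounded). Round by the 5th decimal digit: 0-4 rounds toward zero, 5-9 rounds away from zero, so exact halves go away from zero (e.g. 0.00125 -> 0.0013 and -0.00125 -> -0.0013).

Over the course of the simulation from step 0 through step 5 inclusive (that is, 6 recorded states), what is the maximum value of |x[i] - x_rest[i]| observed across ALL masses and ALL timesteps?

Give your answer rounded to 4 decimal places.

Step 0: x=[2.0000 10.0000 14.0000] v=[0.0000 0.0000 0.0000]
Step 1: x=[3.0000 9.5000 14.0000] v=[4.0000 -2.0000 0.0000]
Step 2: x=[4.6250 8.7500 13.8750] v=[6.5000 -3.0000 -0.5000]
Step 3: x=[6.2813 8.1250 13.4688] v=[6.6250 -2.5000 -1.6250]
Step 4: x=[7.3985 7.9375 12.7266] v=[4.4687 -0.7500 -2.9688]
Step 5: x=[7.6504 8.2813 11.7871] v=[1.0077 1.3751 -3.7579]
Max displacement = 3.6504

Answer: 3.6504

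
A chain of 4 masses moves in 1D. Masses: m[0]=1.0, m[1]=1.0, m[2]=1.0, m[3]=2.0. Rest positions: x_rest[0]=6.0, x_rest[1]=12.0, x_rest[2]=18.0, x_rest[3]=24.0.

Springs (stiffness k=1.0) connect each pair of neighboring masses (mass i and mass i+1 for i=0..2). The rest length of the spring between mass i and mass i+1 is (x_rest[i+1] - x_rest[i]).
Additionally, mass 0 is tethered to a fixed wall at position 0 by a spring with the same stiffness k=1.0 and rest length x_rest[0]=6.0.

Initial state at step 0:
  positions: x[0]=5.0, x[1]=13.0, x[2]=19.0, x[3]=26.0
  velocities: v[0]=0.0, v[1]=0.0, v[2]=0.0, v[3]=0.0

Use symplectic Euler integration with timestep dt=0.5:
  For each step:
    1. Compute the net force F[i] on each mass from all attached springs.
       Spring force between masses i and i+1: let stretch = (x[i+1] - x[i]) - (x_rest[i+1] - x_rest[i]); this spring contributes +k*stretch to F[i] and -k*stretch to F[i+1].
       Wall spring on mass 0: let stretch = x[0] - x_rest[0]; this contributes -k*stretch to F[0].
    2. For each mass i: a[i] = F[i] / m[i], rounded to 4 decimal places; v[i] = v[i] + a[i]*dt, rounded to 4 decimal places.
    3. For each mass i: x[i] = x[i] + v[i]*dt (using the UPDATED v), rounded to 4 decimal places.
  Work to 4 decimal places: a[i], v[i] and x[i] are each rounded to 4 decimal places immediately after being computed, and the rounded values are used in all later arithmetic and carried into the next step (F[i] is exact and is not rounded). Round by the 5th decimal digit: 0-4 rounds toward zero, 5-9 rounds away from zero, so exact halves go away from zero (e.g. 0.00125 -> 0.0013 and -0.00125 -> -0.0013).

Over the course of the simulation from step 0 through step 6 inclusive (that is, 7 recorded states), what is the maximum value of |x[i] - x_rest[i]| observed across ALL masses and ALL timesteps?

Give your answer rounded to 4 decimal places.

Answer: 2.0801

Derivation:
Step 0: x=[5.0000 13.0000 19.0000 26.0000] v=[0.0000 0.0000 0.0000 0.0000]
Step 1: x=[5.7500 12.5000 19.2500 25.8750] v=[1.5000 -1.0000 0.5000 -0.2500]
Step 2: x=[6.7500 12.0000 19.4688 25.6719] v=[2.0000 -1.0000 0.4375 -0.4063]
Step 3: x=[7.3750 12.0547 19.3711 25.4434] v=[1.2500 0.1094 -0.1954 -0.4571]
Step 4: x=[7.3262 12.7686 18.9624 25.2058] v=[-0.0977 1.4278 -0.8175 -0.4752]
Step 5: x=[6.8064 13.6704 18.5661 24.9378] v=[-1.0396 1.8035 -0.7927 -0.5361]
Step 6: x=[6.3010 14.0801 18.5388 24.6233] v=[-1.0108 0.8194 -0.0547 -0.6291]
Max displacement = 2.0801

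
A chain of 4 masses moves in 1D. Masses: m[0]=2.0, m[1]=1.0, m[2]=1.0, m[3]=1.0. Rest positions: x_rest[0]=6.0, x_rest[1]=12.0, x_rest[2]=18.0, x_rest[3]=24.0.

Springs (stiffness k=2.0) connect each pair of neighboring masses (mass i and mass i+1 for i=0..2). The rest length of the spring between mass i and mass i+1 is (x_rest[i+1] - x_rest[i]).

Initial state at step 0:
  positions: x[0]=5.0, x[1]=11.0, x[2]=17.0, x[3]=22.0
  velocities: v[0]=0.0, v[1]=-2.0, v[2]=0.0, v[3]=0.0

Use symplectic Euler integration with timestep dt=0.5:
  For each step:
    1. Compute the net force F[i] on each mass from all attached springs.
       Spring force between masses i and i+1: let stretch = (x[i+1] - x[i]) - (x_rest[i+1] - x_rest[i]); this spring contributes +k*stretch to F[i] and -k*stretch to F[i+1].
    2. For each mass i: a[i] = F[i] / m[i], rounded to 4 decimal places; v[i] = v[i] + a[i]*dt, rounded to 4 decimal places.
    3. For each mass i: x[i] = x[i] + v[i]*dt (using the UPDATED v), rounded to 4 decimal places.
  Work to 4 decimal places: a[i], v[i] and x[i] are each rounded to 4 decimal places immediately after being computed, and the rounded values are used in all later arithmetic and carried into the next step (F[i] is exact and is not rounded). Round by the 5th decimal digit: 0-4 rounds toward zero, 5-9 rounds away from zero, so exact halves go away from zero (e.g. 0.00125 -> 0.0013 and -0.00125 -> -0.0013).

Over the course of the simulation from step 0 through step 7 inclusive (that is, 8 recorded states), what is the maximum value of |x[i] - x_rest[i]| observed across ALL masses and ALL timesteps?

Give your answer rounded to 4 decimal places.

Step 0: x=[5.0000 11.0000 17.0000 22.0000] v=[0.0000 -2.0000 0.0000 0.0000]
Step 1: x=[5.0000 10.0000 16.5000 22.5000] v=[0.0000 -2.0000 -1.0000 1.0000]
Step 2: x=[4.7500 9.7500 15.7500 23.0000] v=[-0.5000 -0.5000 -1.5000 1.0000]
Step 3: x=[4.2500 10.0000 15.6250 22.8750] v=[-1.0000 0.5000 -0.2500 -0.2500]
Step 4: x=[3.6875 10.1875 16.3125 22.1250] v=[-1.1250 0.3750 1.3750 -1.5000]
Step 5: x=[3.2500 10.1875 16.8438 21.4688] v=[-0.8750 0.0000 1.0625 -1.3125]
Step 6: x=[3.0469 10.0469 16.3594 21.5001] v=[-0.4063 -0.2812 -0.9688 0.0625]
Step 7: x=[3.0938 9.5626 15.2891 21.9610] v=[0.0937 -0.9687 -2.1406 0.9218]
Max displacement = 2.9531

Answer: 2.9531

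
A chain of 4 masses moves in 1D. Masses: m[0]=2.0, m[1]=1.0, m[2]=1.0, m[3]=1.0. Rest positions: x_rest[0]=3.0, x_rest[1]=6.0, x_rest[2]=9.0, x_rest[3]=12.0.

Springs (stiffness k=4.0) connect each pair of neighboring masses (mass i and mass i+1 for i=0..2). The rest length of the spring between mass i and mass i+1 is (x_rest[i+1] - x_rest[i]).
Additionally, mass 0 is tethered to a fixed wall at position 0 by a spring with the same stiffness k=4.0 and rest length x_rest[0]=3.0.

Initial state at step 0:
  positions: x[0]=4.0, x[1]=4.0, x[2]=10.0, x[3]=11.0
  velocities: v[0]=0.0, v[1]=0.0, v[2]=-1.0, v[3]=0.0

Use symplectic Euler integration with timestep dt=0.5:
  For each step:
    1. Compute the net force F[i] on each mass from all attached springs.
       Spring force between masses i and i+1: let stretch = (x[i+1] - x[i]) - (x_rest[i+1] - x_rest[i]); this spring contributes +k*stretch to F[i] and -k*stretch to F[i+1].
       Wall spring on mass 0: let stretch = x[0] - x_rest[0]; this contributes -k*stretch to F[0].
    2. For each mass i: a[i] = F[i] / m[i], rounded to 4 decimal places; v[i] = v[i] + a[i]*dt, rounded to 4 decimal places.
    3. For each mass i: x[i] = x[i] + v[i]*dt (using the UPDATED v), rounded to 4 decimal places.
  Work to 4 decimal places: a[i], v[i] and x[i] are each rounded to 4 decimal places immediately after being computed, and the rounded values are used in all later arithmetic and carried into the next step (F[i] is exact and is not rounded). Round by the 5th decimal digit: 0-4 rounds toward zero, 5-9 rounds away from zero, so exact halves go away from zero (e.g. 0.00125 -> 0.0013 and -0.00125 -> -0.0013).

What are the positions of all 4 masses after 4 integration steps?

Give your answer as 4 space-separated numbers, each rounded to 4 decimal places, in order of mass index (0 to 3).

Step 0: x=[4.0000 4.0000 10.0000 11.0000] v=[0.0000 0.0000 -1.0000 0.0000]
Step 1: x=[2.0000 10.0000 4.5000 13.0000] v=[-4.0000 12.0000 -11.0000 4.0000]
Step 2: x=[3.0000 2.5000 13.0000 9.5000] v=[2.0000 -15.0000 17.0000 -7.0000]
Step 3: x=[2.2500 6.0000 7.5000 12.5000] v=[-1.5000 7.0000 -11.0000 6.0000]
Step 4: x=[2.2500 7.2500 5.5000 13.5000] v=[0.0000 2.5000 -4.0000 2.0000]

Answer: 2.2500 7.2500 5.5000 13.5000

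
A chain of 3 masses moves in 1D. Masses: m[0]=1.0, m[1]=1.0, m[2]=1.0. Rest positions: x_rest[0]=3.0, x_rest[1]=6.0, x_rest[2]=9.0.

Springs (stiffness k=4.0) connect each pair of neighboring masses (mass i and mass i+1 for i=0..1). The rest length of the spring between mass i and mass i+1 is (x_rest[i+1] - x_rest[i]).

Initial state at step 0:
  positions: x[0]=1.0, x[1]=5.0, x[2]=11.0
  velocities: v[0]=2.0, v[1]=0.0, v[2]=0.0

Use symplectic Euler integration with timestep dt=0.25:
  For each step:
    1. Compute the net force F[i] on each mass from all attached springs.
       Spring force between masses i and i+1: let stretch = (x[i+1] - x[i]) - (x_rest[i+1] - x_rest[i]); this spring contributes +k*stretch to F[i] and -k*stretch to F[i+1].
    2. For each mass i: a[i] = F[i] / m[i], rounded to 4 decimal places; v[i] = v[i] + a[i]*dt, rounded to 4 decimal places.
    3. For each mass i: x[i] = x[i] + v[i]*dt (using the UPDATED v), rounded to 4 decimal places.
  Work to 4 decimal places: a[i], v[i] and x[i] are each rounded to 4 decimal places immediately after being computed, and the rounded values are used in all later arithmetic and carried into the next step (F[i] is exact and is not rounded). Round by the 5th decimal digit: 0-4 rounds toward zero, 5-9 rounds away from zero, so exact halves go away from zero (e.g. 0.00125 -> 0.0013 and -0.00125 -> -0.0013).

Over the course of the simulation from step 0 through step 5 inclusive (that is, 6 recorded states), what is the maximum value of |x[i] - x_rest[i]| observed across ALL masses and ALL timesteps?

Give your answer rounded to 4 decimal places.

Step 0: x=[1.0000 5.0000 11.0000] v=[2.0000 0.0000 0.0000]
Step 1: x=[1.7500 5.5000 10.2500] v=[3.0000 2.0000 -3.0000]
Step 2: x=[2.6875 6.2500 9.0625] v=[3.7500 3.0000 -4.7500]
Step 3: x=[3.7656 6.8125 7.9219] v=[4.3125 2.2500 -4.5625]
Step 4: x=[4.8555 6.8906 7.2539] v=[4.3594 0.3125 -2.6719]
Step 5: x=[5.7041 6.5508 7.2451] v=[3.3945 -1.3593 -0.0352]
Max displacement = 2.7041

Answer: 2.7041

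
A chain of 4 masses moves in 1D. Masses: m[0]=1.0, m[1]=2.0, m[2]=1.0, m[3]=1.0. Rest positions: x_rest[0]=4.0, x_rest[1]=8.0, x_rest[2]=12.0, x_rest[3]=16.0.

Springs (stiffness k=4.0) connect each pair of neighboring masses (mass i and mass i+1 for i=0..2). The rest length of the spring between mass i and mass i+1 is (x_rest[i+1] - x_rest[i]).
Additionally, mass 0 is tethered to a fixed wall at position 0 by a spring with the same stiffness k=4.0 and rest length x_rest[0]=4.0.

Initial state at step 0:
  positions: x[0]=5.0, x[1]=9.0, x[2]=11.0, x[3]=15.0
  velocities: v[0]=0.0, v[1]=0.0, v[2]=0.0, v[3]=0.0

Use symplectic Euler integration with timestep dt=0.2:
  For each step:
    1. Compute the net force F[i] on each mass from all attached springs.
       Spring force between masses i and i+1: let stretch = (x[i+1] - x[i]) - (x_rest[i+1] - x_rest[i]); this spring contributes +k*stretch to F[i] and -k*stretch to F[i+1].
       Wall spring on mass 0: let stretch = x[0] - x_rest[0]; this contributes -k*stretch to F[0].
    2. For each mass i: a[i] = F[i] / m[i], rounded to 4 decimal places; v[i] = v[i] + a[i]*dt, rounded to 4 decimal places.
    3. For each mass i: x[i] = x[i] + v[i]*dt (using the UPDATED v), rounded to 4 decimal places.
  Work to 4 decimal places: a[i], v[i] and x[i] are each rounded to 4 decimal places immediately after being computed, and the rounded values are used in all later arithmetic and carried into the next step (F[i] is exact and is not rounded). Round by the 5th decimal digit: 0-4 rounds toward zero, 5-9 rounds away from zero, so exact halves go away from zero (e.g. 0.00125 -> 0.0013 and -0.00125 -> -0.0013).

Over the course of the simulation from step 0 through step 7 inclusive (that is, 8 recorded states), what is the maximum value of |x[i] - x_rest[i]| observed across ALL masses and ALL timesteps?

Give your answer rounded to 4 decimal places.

Step 0: x=[5.0000 9.0000 11.0000 15.0000] v=[0.0000 0.0000 0.0000 0.0000]
Step 1: x=[4.8400 8.8400 11.3200 15.0000] v=[-0.8000 -0.8000 1.6000 0.0000]
Step 2: x=[4.5456 8.5584 11.8320 15.0512] v=[-1.4720 -1.4080 2.5600 0.2560]
Step 3: x=[4.1660 8.2177 12.3353 15.2273] v=[-1.8982 -1.7037 2.5165 0.8806]
Step 4: x=[3.7681 7.8822 12.6425 15.5807] v=[-1.9896 -1.6773 1.5360 1.7670]
Step 5: x=[3.4255 7.5984 12.6582 16.1040] v=[-1.7128 -1.4188 0.0783 2.6164]
Step 6: x=[3.2025 7.3856 12.4156 16.7160] v=[-1.1149 -1.0640 -1.2129 3.0598]
Step 7: x=[3.1364 7.2406 12.0563 17.2799] v=[-0.3304 -0.7252 -1.7966 2.8195]
Max displacement = 1.2799

Answer: 1.2799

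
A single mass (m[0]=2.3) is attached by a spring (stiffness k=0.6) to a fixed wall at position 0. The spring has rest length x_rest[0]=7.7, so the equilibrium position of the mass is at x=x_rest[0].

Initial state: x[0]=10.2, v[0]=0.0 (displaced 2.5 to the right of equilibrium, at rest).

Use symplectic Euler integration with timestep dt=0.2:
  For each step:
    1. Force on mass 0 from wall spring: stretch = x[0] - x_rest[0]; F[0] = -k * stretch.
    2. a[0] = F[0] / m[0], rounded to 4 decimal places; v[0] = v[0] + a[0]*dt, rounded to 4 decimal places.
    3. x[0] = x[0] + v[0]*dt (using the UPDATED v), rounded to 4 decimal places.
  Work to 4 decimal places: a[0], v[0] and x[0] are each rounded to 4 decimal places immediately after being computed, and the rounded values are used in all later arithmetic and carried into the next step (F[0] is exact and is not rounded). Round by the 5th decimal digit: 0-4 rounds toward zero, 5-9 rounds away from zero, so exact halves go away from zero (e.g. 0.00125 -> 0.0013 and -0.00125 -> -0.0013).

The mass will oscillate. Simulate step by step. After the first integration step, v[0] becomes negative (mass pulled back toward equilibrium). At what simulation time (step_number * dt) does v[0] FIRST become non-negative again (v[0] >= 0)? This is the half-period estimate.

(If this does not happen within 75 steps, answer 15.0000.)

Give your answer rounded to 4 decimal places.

Step 0: x=[10.2000] v=[0.0000]
Step 1: x=[10.1739] v=[-0.1304]
Step 2: x=[10.1220] v=[-0.2595]
Step 3: x=[10.0448] v=[-0.3859]
Step 4: x=[9.9432] v=[-0.5082]
Step 5: x=[9.8182] v=[-0.6252]
Step 6: x=[9.6711] v=[-0.7357]
Step 7: x=[9.5034] v=[-0.8385]
Step 8: x=[9.3169] v=[-0.9326]
Step 9: x=[9.1135] v=[-1.0170]
Step 10: x=[8.8954] v=[-1.0907]
Step 11: x=[8.6648] v=[-1.1531]
Step 12: x=[8.4241] v=[-1.2034]
Step 13: x=[8.1759] v=[-1.2412]
Step 14: x=[7.9227] v=[-1.2660]
Step 15: x=[7.6672] v=[-1.2776]
Step 16: x=[7.4120] v=[-1.2759]
Step 17: x=[7.1598] v=[-1.2609]
Step 18: x=[6.9133] v=[-1.2327]
Step 19: x=[6.6750] v=[-1.1917]
Step 20: x=[6.4474] v=[-1.1382]
Step 21: x=[6.2328] v=[-1.0728]
Step 22: x=[6.0335] v=[-0.9963]
Step 23: x=[5.8516] v=[-0.9094]
Step 24: x=[5.6890] v=[-0.8130]
Step 25: x=[5.5474] v=[-0.7081]
Step 26: x=[5.4282] v=[-0.5958]
Step 27: x=[5.3327] v=[-0.4773]
Step 28: x=[5.2619] v=[-0.3538]
Step 29: x=[5.2166] v=[-0.2266]
Step 30: x=[5.1972] v=[-0.0970]
Step 31: x=[5.2039] v=[0.0336]
First v>=0 after going negative at step 31, time=6.2000

Answer: 6.2000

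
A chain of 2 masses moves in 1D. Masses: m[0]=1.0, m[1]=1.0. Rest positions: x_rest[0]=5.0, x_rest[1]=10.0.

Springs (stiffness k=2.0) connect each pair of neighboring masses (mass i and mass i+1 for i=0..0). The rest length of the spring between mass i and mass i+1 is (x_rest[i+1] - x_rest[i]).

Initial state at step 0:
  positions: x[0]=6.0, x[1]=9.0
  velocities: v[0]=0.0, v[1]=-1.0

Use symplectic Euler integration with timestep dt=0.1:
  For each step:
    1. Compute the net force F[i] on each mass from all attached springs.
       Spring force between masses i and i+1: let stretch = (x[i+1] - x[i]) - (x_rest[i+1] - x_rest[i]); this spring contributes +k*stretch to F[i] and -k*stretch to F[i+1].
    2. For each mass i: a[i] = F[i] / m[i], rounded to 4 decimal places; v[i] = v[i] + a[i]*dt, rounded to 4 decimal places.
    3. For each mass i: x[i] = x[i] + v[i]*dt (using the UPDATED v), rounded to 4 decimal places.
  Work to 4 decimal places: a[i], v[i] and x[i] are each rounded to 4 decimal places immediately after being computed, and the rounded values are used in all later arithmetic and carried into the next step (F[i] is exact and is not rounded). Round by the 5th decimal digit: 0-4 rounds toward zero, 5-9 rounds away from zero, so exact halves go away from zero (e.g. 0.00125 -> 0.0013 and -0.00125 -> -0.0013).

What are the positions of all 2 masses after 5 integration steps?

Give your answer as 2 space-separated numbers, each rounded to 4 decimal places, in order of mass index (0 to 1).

Answer: 5.4159 9.0841

Derivation:
Step 0: x=[6.0000 9.0000] v=[0.0000 -1.0000]
Step 1: x=[5.9600 8.9400] v=[-0.4000 -0.6000]
Step 2: x=[5.8796 8.9204] v=[-0.8040 -0.1960]
Step 3: x=[5.7600 8.9400] v=[-1.1958 0.1958]
Step 4: x=[5.6040 8.9960] v=[-1.5598 0.5598]
Step 5: x=[5.4159 9.0841] v=[-1.8814 0.8814]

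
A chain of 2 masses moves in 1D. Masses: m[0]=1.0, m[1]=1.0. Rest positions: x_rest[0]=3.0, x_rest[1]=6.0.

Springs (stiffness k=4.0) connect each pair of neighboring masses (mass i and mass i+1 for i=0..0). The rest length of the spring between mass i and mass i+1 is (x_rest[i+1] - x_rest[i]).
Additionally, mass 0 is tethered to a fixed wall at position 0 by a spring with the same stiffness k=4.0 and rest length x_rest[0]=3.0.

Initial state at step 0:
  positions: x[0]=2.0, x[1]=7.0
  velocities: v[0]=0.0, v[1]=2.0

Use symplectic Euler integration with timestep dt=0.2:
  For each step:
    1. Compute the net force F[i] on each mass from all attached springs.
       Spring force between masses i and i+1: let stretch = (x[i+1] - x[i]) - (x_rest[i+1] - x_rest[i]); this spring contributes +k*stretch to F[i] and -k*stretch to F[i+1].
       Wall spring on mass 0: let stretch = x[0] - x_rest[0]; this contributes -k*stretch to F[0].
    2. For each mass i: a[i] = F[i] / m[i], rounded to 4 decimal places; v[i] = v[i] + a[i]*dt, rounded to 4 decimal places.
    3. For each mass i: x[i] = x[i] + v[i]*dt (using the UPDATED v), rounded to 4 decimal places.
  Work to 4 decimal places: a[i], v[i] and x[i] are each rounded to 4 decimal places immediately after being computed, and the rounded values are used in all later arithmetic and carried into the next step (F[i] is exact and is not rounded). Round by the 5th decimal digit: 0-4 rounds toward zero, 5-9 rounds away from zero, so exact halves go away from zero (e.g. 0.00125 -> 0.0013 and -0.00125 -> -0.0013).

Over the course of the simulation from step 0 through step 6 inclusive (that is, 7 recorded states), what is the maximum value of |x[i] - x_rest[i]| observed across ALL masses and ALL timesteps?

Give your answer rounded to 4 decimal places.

Answer: 1.8654

Derivation:
Step 0: x=[2.0000 7.0000] v=[0.0000 2.0000]
Step 1: x=[2.4800 7.0800] v=[2.4000 0.4000]
Step 2: x=[3.2992 6.9040] v=[4.0960 -0.8800]
Step 3: x=[4.1673 6.6312] v=[4.3405 -1.3638]
Step 4: x=[4.7629 6.4442] v=[2.9778 -0.9349]
Step 5: x=[4.8654 6.4682] v=[0.5125 0.1201]
Step 6: x=[4.4459 6.7158] v=[-2.0976 1.2379]
Max displacement = 1.8654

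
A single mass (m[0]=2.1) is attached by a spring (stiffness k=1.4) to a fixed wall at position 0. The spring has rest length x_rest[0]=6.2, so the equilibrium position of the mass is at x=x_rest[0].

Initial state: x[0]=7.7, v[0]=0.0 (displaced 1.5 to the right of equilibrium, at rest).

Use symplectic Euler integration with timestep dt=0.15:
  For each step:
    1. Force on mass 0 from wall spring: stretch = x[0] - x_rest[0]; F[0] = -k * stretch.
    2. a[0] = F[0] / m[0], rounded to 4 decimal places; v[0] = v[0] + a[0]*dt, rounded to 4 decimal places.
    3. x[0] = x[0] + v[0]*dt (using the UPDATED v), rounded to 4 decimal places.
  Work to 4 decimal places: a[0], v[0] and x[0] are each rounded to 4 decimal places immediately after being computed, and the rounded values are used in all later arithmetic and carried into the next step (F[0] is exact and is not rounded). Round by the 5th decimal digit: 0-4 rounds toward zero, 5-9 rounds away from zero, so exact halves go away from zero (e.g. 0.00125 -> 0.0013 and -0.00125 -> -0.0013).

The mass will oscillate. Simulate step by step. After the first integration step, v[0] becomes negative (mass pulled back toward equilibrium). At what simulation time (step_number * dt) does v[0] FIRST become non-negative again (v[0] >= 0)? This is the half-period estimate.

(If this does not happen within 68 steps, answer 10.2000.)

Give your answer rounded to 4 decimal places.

Step 0: x=[7.7000] v=[0.0000]
Step 1: x=[7.6775] v=[-0.1500]
Step 2: x=[7.6328] v=[-0.2978]
Step 3: x=[7.5666] v=[-0.4411]
Step 4: x=[7.4799] v=[-0.5778]
Step 5: x=[7.3740] v=[-0.7058]
Step 6: x=[7.2505] v=[-0.8232]
Step 7: x=[7.1113] v=[-0.9282]
Step 8: x=[6.9584] v=[-1.0193]
Step 9: x=[6.7941] v=[-1.0951]
Step 10: x=[6.6209] v=[-1.1545]
Step 11: x=[6.4414] v=[-1.1966]
Step 12: x=[6.2583] v=[-1.2207]
Step 13: x=[6.0743] v=[-1.2265]
Step 14: x=[5.8922] v=[-1.2139]
Step 15: x=[5.7147] v=[-1.1831]
Step 16: x=[5.5445] v=[-1.1346]
Step 17: x=[5.3841] v=[-1.0691]
Step 18: x=[5.2360] v=[-0.9875]
Step 19: x=[5.1023] v=[-0.8911]
Step 20: x=[4.9851] v=[-0.7813]
Step 21: x=[4.8861] v=[-0.6598]
Step 22: x=[4.8068] v=[-0.5284]
Step 23: x=[4.7484] v=[-0.3891]
Step 24: x=[4.7118] v=[-0.2439]
Step 25: x=[4.6975] v=[-0.0951]
Step 26: x=[4.7058] v=[0.0552]
First v>=0 after going negative at step 26, time=3.9000

Answer: 3.9000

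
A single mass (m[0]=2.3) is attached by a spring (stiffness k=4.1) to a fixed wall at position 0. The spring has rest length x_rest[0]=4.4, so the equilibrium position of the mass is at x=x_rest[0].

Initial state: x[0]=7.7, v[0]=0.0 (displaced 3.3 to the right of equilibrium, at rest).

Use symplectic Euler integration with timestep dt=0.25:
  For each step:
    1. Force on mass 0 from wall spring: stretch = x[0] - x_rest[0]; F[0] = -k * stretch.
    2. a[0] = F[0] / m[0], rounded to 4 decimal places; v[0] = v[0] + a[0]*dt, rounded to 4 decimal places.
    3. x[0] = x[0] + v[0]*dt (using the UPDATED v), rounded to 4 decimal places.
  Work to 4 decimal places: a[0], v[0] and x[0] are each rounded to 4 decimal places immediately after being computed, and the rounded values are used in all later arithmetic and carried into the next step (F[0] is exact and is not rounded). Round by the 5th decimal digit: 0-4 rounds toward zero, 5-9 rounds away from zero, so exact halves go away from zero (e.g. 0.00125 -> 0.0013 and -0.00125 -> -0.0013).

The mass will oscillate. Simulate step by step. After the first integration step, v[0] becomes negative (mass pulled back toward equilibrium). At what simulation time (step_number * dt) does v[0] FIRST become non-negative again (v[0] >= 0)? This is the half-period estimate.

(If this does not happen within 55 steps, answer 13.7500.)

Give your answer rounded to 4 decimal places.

Step 0: x=[7.7000] v=[0.0000]
Step 1: x=[7.3323] v=[-1.4707]
Step 2: x=[6.6379] v=[-2.7775]
Step 3: x=[5.6942] v=[-3.7748]
Step 4: x=[4.6063] v=[-4.3516]
Step 5: x=[3.4954] v=[-4.4436]
Step 6: x=[2.4853] v=[-4.0405]
Step 7: x=[1.6885] v=[-3.1872]
Step 8: x=[1.1938] v=[-1.9788]
Step 9: x=[1.0563] v=[-0.5500]
Step 10: x=[1.2913] v=[0.9401]
First v>=0 after going negative at step 10, time=2.5000

Answer: 2.5000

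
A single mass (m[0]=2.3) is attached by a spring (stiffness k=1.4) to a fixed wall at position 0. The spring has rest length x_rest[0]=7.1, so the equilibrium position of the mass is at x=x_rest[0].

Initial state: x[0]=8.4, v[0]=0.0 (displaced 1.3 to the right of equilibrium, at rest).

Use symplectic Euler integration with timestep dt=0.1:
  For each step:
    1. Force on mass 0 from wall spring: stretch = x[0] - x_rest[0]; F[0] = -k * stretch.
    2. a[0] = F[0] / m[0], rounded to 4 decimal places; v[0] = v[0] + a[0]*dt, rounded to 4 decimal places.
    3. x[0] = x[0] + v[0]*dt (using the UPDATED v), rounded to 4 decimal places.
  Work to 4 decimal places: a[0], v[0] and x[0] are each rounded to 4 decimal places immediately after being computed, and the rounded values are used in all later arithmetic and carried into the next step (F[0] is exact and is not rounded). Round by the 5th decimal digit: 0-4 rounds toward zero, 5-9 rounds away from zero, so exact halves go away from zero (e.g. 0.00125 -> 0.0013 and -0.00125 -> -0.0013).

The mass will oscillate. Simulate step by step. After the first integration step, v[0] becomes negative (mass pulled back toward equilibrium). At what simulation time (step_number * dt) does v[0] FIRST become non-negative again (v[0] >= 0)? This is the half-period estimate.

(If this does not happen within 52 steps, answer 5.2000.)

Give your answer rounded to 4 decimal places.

Answer: 4.1000

Derivation:
Step 0: x=[8.4000] v=[0.0000]
Step 1: x=[8.3921] v=[-0.0791]
Step 2: x=[8.3763] v=[-0.1578]
Step 3: x=[8.3528] v=[-0.2355]
Step 4: x=[8.3216] v=[-0.3118]
Step 5: x=[8.2830] v=[-0.3862]
Step 6: x=[8.2372] v=[-0.4582]
Step 7: x=[8.1845] v=[-0.5274]
Step 8: x=[8.1252] v=[-0.5934]
Step 9: x=[8.0596] v=[-0.6558]
Step 10: x=[7.9882] v=[-0.7142]
Step 11: x=[7.9114] v=[-0.7683]
Step 12: x=[7.8296] v=[-0.8177]
Step 13: x=[7.7434] v=[-0.8621]
Step 14: x=[7.6533] v=[-0.9013]
Step 15: x=[7.5598] v=[-0.9350]
Step 16: x=[7.4635] v=[-0.9630]
Step 17: x=[7.3650] v=[-0.9851]
Step 18: x=[7.2649] v=[-1.0012]
Step 19: x=[7.1638] v=[-1.0112]
Step 20: x=[7.0623] v=[-1.0151]
Step 21: x=[6.9610] v=[-1.0128]
Step 22: x=[6.8606] v=[-1.0043]
Step 23: x=[6.7616] v=[-0.9897]
Step 24: x=[6.6647] v=[-0.9691]
Step 25: x=[6.5704] v=[-0.9426]
Step 26: x=[6.4794] v=[-0.9104]
Step 27: x=[6.3921] v=[-0.8726]
Step 28: x=[6.3092] v=[-0.8295]
Step 29: x=[6.2311] v=[-0.7814]
Step 30: x=[6.1583] v=[-0.7285]
Step 31: x=[6.0912] v=[-0.6712]
Step 32: x=[6.0302] v=[-0.6098]
Step 33: x=[5.9757] v=[-0.5447]
Step 34: x=[5.9281] v=[-0.4763]
Step 35: x=[5.8876] v=[-0.4050]
Step 36: x=[5.8545] v=[-0.3312]
Step 37: x=[5.8290] v=[-0.2554]
Step 38: x=[5.8112] v=[-0.1780]
Step 39: x=[5.8012] v=[-0.0996]
Step 40: x=[5.7992] v=[-0.0205]
Step 41: x=[5.8051] v=[0.0587]
First v>=0 after going negative at step 41, time=4.1000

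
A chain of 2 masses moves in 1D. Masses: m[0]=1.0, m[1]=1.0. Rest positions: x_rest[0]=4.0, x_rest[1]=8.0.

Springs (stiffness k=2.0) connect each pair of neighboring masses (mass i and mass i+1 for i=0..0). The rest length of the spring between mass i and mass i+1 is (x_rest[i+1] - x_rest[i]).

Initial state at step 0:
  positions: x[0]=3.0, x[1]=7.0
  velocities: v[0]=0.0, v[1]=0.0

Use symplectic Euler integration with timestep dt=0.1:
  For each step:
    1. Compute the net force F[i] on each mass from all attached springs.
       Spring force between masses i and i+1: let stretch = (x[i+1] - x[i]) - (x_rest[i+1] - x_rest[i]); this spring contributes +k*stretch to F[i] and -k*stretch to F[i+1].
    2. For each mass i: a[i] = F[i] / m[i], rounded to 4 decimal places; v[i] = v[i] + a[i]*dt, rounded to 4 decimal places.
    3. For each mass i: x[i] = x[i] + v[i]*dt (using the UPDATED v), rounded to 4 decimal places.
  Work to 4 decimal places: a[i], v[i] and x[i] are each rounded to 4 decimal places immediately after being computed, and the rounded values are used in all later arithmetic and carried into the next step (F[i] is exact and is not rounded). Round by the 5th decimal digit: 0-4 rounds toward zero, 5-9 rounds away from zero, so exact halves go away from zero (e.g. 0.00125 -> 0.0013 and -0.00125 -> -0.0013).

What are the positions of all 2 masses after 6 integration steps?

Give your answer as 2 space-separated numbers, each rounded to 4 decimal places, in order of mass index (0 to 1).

Step 0: x=[3.0000 7.0000] v=[0.0000 0.0000]
Step 1: x=[3.0000 7.0000] v=[0.0000 0.0000]
Step 2: x=[3.0000 7.0000] v=[0.0000 0.0000]
Step 3: x=[3.0000 7.0000] v=[0.0000 0.0000]
Step 4: x=[3.0000 7.0000] v=[0.0000 0.0000]
Step 5: x=[3.0000 7.0000] v=[0.0000 0.0000]
Step 6: x=[3.0000 7.0000] v=[0.0000 0.0000]

Answer: 3.0000 7.0000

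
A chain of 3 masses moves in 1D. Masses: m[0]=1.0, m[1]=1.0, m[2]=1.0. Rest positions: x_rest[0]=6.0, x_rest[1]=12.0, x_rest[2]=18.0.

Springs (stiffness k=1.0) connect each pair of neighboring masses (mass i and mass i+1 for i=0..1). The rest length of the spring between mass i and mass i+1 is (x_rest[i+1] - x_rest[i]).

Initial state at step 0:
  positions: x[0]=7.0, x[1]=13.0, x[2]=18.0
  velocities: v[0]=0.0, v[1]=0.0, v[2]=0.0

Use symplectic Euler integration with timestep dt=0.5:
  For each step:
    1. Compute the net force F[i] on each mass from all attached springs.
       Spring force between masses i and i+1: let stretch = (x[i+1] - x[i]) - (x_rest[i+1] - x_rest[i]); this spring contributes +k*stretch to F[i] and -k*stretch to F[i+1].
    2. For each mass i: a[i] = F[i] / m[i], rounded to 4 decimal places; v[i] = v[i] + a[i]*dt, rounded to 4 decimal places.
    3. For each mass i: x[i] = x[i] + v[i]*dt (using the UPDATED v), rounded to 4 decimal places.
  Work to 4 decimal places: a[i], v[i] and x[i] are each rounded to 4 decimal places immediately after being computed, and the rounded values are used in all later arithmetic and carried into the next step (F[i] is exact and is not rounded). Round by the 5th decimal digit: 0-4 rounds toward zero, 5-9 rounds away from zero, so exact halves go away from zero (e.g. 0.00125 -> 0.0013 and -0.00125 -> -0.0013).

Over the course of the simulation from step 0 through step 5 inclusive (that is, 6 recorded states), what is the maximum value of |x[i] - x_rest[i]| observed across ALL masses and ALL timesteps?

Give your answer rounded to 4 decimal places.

Answer: 1.1173

Derivation:
Step 0: x=[7.0000 13.0000 18.0000] v=[0.0000 0.0000 0.0000]
Step 1: x=[7.0000 12.7500 18.2500] v=[0.0000 -0.5000 0.5000]
Step 2: x=[6.9375 12.4375 18.6250] v=[-0.1250 -0.6250 0.7500]
Step 3: x=[6.7500 12.2969 18.9532] v=[-0.3750 -0.2813 0.6563]
Step 4: x=[6.4492 12.4336 19.1173] v=[-0.6016 0.2734 0.3282]
Step 5: x=[6.1445 12.7452 19.1105] v=[-0.6094 0.6231 -0.0137]
Max displacement = 1.1173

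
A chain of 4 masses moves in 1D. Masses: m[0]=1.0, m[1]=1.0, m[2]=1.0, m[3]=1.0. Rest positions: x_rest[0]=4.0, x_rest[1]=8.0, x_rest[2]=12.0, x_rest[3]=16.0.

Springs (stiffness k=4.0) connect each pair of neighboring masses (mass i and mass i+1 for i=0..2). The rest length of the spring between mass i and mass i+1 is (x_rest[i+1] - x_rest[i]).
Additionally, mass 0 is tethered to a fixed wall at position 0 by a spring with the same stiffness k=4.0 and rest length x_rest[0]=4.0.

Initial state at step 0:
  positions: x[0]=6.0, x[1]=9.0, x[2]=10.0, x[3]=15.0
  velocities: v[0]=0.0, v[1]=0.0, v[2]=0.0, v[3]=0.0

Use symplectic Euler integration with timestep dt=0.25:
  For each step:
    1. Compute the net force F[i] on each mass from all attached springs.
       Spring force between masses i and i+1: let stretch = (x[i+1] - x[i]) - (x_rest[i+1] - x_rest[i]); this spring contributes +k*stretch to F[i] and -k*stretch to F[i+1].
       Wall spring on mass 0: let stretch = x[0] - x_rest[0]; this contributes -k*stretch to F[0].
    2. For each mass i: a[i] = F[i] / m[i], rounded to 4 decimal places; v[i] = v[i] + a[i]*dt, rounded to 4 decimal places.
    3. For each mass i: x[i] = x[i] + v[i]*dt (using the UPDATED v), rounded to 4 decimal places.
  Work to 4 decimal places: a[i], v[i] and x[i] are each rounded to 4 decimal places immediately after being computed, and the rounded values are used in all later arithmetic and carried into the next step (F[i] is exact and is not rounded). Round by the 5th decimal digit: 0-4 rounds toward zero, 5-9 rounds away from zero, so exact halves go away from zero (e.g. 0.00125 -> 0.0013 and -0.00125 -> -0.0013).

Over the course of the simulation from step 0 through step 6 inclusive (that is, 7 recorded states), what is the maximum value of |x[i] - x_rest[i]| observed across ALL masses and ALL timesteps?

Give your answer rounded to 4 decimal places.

Step 0: x=[6.0000 9.0000 10.0000 15.0000] v=[0.0000 0.0000 0.0000 0.0000]
Step 1: x=[5.2500 8.5000 11.0000 14.7500] v=[-3.0000 -2.0000 4.0000 -1.0000]
Step 2: x=[4.0000 7.8125 12.3125 14.5625] v=[-5.0000 -2.7500 5.2500 -0.7500]
Step 3: x=[2.7031 7.2969 13.0625 14.8125] v=[-5.1875 -2.0625 3.0000 1.0000]
Step 4: x=[1.8789 7.0742 12.8086 15.6250] v=[-3.2968 -0.8907 -1.0156 3.2500]
Step 5: x=[1.8838 6.9863 11.8252 16.7334] v=[0.0196 -0.3516 -3.9336 4.4336]
Step 6: x=[2.6934 6.8325 10.8591 17.6148] v=[3.2383 -0.6152 -3.8643 3.5254]
Max displacement = 2.1211

Answer: 2.1211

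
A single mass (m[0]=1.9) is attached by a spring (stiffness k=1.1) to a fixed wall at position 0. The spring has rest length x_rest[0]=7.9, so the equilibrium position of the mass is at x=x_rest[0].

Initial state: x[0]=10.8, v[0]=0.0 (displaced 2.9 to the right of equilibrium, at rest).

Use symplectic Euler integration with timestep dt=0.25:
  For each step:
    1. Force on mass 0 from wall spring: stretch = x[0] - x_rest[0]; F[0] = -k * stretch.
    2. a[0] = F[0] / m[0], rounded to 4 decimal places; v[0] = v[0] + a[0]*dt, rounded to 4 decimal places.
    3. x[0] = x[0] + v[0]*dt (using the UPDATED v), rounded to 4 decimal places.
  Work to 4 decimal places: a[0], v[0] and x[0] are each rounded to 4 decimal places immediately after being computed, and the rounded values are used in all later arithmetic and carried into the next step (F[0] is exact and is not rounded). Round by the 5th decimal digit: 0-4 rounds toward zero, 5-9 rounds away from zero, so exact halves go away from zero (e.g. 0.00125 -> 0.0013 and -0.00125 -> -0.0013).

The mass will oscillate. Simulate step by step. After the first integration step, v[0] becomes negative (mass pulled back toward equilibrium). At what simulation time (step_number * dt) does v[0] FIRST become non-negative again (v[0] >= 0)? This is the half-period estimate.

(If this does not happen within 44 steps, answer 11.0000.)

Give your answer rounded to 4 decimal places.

Answer: 4.2500

Derivation:
Step 0: x=[10.8000] v=[0.0000]
Step 1: x=[10.6951] v=[-0.4197]
Step 2: x=[10.4890] v=[-0.8243]
Step 3: x=[10.1893] v=[-1.1990]
Step 4: x=[9.8067] v=[-1.5304]
Step 5: x=[9.3551] v=[-1.8064]
Step 6: x=[8.8509] v=[-2.0170]
Step 7: x=[8.3123] v=[-2.1546]
Step 8: x=[7.7587] v=[-2.2143]
Step 9: x=[7.2102] v=[-2.1939]
Step 10: x=[6.6867] v=[-2.0941]
Step 11: x=[6.2071] v=[-1.9185]
Step 12: x=[5.7887] v=[-1.6735]
Step 13: x=[5.4467] v=[-1.3679]
Step 14: x=[5.1935] v=[-1.0128]
Step 15: x=[5.0382] v=[-0.6211]
Step 16: x=[4.9865] v=[-0.2069]
Step 17: x=[5.0402] v=[0.2148]
First v>=0 after going negative at step 17, time=4.2500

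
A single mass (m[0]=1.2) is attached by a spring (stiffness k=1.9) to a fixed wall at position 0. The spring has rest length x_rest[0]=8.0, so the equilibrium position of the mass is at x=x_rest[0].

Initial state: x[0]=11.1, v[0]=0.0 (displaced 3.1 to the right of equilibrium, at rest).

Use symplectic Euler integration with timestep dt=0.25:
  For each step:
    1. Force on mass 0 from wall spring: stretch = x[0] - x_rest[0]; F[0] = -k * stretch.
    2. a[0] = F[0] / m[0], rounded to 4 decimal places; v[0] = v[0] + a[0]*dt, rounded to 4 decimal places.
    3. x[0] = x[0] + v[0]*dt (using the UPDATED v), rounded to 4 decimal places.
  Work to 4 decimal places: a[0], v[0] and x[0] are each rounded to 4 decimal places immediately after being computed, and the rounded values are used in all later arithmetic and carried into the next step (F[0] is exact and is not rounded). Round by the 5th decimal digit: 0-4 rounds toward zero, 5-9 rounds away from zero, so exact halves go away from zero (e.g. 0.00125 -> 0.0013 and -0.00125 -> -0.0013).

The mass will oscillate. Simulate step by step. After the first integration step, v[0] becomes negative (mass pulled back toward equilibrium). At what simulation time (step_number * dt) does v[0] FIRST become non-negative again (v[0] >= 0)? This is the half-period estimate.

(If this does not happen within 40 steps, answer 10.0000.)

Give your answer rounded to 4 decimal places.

Step 0: x=[11.1000] v=[0.0000]
Step 1: x=[10.7932] v=[-1.2271]
Step 2: x=[10.2100] v=[-2.3328]
Step 3: x=[9.4081] v=[-3.2076]
Step 4: x=[8.4669] v=[-3.7650]
Step 5: x=[7.4795] v=[-3.9498]
Step 6: x=[6.5436] v=[-3.7438]
Step 7: x=[5.7518] v=[-3.1673]
Step 8: x=[5.1825] v=[-2.2774]
Step 9: x=[4.8920] v=[-1.1622]
Step 10: x=[4.9090] v=[0.0681]
First v>=0 after going negative at step 10, time=2.5000

Answer: 2.5000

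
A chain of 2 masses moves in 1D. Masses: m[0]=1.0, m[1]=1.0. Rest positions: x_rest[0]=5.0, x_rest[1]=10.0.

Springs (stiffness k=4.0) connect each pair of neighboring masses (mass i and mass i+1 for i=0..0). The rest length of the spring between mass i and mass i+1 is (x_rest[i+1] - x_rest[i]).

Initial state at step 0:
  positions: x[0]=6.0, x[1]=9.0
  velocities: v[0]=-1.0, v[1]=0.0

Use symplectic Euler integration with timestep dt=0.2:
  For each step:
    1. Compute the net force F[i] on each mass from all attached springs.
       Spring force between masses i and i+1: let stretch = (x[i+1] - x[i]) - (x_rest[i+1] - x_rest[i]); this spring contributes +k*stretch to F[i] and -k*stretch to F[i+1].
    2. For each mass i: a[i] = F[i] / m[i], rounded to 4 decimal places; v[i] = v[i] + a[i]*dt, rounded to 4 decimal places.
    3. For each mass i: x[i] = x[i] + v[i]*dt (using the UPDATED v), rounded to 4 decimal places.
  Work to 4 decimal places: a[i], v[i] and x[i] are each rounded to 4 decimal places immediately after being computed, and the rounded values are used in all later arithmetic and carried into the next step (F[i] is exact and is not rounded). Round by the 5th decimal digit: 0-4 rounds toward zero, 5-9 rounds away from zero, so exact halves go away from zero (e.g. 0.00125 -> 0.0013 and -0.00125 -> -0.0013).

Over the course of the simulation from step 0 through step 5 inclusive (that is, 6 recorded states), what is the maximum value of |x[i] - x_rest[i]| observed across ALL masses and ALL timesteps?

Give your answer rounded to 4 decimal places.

Answer: 1.5923

Derivation:
Step 0: x=[6.0000 9.0000] v=[-1.0000 0.0000]
Step 1: x=[5.4800 9.3200] v=[-2.6000 1.6000]
Step 2: x=[4.7744 9.8256] v=[-3.5280 2.5280]
Step 3: x=[4.0770 10.3230] v=[-3.4870 2.4870]
Step 4: x=[3.5790 10.6210] v=[-2.4902 1.4902]
Step 5: x=[3.4077 10.5923] v=[-0.8566 -0.1434]
Max displacement = 1.5923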